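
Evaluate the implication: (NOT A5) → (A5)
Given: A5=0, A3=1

Antecedent (NOT A5) = 1; consequent (A5) = 0.
1 → 0 = 0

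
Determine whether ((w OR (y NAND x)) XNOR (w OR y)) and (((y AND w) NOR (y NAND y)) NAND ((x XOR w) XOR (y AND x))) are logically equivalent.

No. Counterexample: with w=0, x=0, y=0, Expression 1 = 0 but Expression 2 = 1.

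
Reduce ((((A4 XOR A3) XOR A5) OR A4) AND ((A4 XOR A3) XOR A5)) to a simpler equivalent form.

By absorption (E AND (E OR v) = E):
= ((A4 XOR A3) XOR A5)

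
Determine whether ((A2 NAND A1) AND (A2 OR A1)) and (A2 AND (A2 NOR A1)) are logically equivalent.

No. Counterexample: with A1=0, A2=1, Expression 1 = 1 but Expression 2 = 0.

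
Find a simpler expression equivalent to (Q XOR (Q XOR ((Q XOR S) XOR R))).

By XOR self-cancellation ((E XOR v) XOR v = E):
= ((Q XOR S) XOR R)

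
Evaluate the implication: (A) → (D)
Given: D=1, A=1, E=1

Antecedent (A) = 1; consequent (D) = 1.
1 → 1 = 1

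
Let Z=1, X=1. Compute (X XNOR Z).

Substituting: (1 XNOR 1)
= 1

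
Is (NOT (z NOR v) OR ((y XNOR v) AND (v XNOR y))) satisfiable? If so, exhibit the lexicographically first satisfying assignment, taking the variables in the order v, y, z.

v=0, y=0, z=0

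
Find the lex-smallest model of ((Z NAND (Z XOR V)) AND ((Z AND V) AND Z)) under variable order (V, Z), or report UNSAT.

V=1, Z=1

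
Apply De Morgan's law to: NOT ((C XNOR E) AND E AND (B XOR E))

NOT (C XNOR E) OR NOT E OR NOT (B XOR E)
De Morgan's: NOT(AND of terms) = OR of negations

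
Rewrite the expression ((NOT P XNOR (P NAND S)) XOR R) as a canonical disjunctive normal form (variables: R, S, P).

(NOT R AND NOT S AND NOT P) OR (NOT R AND S AND NOT P) OR (NOT R AND S AND P) OR (R AND NOT S AND P)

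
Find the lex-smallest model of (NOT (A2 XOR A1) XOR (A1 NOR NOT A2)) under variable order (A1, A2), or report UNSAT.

A1=0, A2=0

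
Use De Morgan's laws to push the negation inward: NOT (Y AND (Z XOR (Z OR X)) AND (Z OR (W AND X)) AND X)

NOT Y OR NOT (Z XOR (Z OR X)) OR NOT (Z OR (W AND X)) OR NOT X
De Morgan's: NOT(AND of terms) = OR of negations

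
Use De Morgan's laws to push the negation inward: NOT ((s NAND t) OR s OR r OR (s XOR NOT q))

NOT (s NAND t) AND NOT s AND NOT r AND NOT (s XOR NOT q)
De Morgan's: NOT(OR of terms) = AND of negations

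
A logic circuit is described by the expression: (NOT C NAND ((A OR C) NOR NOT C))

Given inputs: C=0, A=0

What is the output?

Substituting: (NOT 0 NAND ((0 OR 0) NOR NOT 0))
= 1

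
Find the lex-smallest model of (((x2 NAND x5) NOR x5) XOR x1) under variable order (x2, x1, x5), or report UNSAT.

x2=0, x1=1, x5=0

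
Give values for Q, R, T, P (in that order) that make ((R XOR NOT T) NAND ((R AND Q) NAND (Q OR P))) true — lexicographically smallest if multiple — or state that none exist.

Q=0, R=0, T=1, P=0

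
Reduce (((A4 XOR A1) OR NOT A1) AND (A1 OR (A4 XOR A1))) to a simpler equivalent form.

By distribution ((E OR v) AND (E OR NOT v) = E):
= (A4 XOR A1)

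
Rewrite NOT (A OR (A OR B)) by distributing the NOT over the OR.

NOT A AND NOT (A OR B)
De Morgan's: NOT(OR of terms) = AND of negations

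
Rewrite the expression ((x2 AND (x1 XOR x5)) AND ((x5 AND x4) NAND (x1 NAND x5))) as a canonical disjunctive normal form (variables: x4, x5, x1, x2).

(NOT x4 AND NOT x5 AND x1 AND x2) OR (NOT x4 AND x5 AND NOT x1 AND x2) OR (x4 AND NOT x5 AND x1 AND x2)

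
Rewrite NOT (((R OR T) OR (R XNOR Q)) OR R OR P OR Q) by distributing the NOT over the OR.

NOT ((R OR T) OR (R XNOR Q)) AND NOT R AND NOT P AND NOT Q
De Morgan's: NOT(OR of terms) = AND of negations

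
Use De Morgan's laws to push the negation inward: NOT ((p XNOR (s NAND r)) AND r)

NOT (p XNOR (s NAND r)) OR NOT r
De Morgan's: NOT(AND of terms) = OR of negations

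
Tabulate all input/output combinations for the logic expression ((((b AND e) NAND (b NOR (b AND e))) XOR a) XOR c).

a | c | e | b | Output
----------------------
0 | 0 | 0 | 0 | 1
0 | 0 | 0 | 1 | 1
0 | 0 | 1 | 0 | 1
0 | 0 | 1 | 1 | 1
0 | 1 | 0 | 0 | 0
0 | 1 | 0 | 1 | 0
0 | 1 | 1 | 0 | 0
0 | 1 | 1 | 1 | 0
1 | 0 | 0 | 0 | 0
1 | 0 | 0 | 1 | 0
1 | 0 | 1 | 0 | 0
1 | 0 | 1 | 1 | 0
1 | 1 | 0 | 0 | 1
1 | 1 | 0 | 1 | 1
1 | 1 | 1 | 0 | 1
1 | 1 | 1 | 1 | 1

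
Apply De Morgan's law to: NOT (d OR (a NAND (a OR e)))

NOT d AND NOT (a NAND (a OR e))
De Morgan's: NOT(OR of terms) = AND of negations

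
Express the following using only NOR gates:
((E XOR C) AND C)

((((((E NOR C) NOR (E NOR C)) NOR ((E NOR C) NOR (E NOR C))) NOR ((((E NOR E) NOR (C NOR C)) NOR ((E NOR E) NOR (C NOR C))) NOR (((E NOR E) NOR (C NOR C)) NOR ((E NOR E) NOR (C NOR C))))) NOR ((((E NOR C) NOR (E NOR C)) NOR ((E NOR C) NOR (E NOR C))) NOR ((((E NOR E) NOR (C NOR C)) NOR ((E NOR E) NOR (C NOR C))) NOR (((E NOR E) NOR (C NOR C)) NOR ((E NOR E) NOR (C NOR C)))))) NOR (C NOR C))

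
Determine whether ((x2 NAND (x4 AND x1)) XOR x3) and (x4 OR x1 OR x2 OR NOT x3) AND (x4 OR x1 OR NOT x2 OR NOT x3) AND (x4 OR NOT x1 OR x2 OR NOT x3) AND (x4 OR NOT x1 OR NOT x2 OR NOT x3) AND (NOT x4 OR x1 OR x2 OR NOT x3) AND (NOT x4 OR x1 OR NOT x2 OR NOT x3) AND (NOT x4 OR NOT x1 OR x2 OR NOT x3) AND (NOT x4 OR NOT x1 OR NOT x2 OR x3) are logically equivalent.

Yes, they are equivalent — the two output columns agree on all 16 assignments:
x4 | x1 | x2 | x3 | Expression 1 | Expression 2
-----------------------------------------------
0 | 0 | 0 | 0 | 1 | 1
0 | 0 | 0 | 1 | 0 | 0
0 | 0 | 1 | 0 | 1 | 1
0 | 0 | 1 | 1 | 0 | 0
0 | 1 | 0 | 0 | 1 | 1
0 | 1 | 0 | 1 | 0 | 0
0 | 1 | 1 | 0 | 1 | 1
0 | 1 | 1 | 1 | 0 | 0
1 | 0 | 0 | 0 | 1 | 1
1 | 0 | 0 | 1 | 0 | 0
1 | 0 | 1 | 0 | 1 | 1
1 | 0 | 1 | 1 | 0 | 0
1 | 1 | 0 | 0 | 1 | 1
1 | 1 | 0 | 1 | 0 | 0
1 | 1 | 1 | 0 | 0 | 0
1 | 1 | 1 | 1 | 1 | 1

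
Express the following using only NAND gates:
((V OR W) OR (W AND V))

((((V NAND V) NAND (W NAND W)) NAND ((V NAND V) NAND (W NAND W))) NAND (((W NAND V) NAND (W NAND V)) NAND ((W NAND V) NAND (W NAND V))))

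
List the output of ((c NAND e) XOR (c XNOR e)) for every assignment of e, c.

e | c | Output
--------------
0 | 0 | 0
0 | 1 | 1
1 | 0 | 1
1 | 1 | 1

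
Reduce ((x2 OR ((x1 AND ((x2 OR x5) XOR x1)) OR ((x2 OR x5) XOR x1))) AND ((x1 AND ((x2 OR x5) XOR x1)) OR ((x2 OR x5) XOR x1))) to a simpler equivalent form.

By absorption (E AND (E OR v) = E) then absorption (E OR (E AND v) = E):
= ((x2 OR x5) XOR x1)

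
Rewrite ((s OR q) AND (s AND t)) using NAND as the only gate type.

((((s NAND s) NAND (q NAND q)) NAND ((s NAND t) NAND (s NAND t))) NAND (((s NAND s) NAND (q NAND q)) NAND ((s NAND t) NAND (s NAND t))))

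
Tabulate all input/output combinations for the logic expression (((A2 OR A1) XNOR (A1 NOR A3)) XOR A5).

A3 | A5 | A1 | A2 | Output
--------------------------
0 | 0 | 0 | 0 | 0
0 | 0 | 0 | 1 | 1
0 | 0 | 1 | 0 | 0
0 | 0 | 1 | 1 | 0
0 | 1 | 0 | 0 | 1
0 | 1 | 0 | 1 | 0
0 | 1 | 1 | 0 | 1
0 | 1 | 1 | 1 | 1
1 | 0 | 0 | 0 | 1
1 | 0 | 0 | 1 | 0
1 | 0 | 1 | 0 | 0
1 | 0 | 1 | 1 | 0
1 | 1 | 0 | 0 | 0
1 | 1 | 0 | 1 | 1
1 | 1 | 1 | 0 | 1
1 | 1 | 1 | 1 | 1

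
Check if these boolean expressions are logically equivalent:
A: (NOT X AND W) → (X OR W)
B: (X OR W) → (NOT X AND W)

No, Converse is not equivalent to original (counterexample: X=1, W=0)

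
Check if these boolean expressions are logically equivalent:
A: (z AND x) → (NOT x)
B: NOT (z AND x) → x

No, Inverse is not equivalent to original (counterexample: z=0, x=0)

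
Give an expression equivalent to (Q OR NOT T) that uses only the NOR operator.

((Q NOR (T NOR T)) NOR (Q NOR (T NOR T)))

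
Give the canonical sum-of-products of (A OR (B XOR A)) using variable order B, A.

Σm(1, 2, 3) = (NOT B AND A) OR (B AND NOT A) OR (B AND A)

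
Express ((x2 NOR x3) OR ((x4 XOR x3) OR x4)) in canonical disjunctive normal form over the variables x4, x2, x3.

(NOT x4 AND NOT x2 AND NOT x3) OR (NOT x4 AND NOT x2 AND x3) OR (NOT x4 AND x2 AND x3) OR (x4 AND NOT x2 AND NOT x3) OR (x4 AND NOT x2 AND x3) OR (x4 AND x2 AND NOT x3) OR (x4 AND x2 AND x3)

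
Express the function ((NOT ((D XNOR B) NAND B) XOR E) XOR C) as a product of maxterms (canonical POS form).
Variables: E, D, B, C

ΠM(0, 2, 4, 7, 9, 11, 13, 14) = (E OR D OR B OR C) AND (E OR D OR NOT B OR C) AND (E OR NOT D OR B OR C) AND (E OR NOT D OR NOT B OR NOT C) AND (NOT E OR D OR B OR NOT C) AND (NOT E OR D OR NOT B OR NOT C) AND (NOT E OR NOT D OR B OR NOT C) AND (NOT E OR NOT D OR NOT B OR C)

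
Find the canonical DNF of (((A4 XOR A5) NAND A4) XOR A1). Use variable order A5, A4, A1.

(NOT A5 AND NOT A4 AND NOT A1) OR (NOT A5 AND A4 AND A1) OR (A5 AND NOT A4 AND NOT A1) OR (A5 AND A4 AND NOT A1)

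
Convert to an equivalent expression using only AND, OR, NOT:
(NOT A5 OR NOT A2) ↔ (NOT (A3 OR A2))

((NOT A5 OR NOT A2) AND (NOT (A3 OR A2))) OR (NOT (NOT A5 OR NOT A2) AND (A3 OR A2))
(Biconditional = both true or both false)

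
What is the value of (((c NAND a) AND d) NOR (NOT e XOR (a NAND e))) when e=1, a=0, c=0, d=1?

Substituting: (((0 NAND 0) AND 1) NOR (NOT 1 XOR (0 NAND 1)))
= 0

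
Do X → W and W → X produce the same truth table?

No, Converse is not equivalent to original (counterexample: W=0, X=1)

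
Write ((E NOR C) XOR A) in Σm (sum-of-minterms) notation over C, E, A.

Σm(0, 3, 5, 7) = (NOT C AND NOT E AND NOT A) OR (NOT C AND E AND A) OR (C AND NOT E AND A) OR (C AND E AND A)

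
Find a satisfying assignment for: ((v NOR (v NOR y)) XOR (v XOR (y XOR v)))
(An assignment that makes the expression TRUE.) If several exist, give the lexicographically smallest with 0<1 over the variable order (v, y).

v=1, y=1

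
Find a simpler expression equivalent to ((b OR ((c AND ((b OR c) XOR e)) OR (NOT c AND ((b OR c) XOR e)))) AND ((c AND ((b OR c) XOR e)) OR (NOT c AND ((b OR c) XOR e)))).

By absorption (E AND (E OR v) = E) then distribution ((E AND v) OR (E AND NOT v) = E):
= ((b OR c) XOR e)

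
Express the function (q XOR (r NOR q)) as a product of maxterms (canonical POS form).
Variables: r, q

ΠM(2) = (NOT r OR q)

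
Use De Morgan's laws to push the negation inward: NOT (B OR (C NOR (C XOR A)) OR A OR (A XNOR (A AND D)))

NOT B AND NOT (C NOR (C XOR A)) AND NOT A AND NOT (A XNOR (A AND D))
De Morgan's: NOT(OR of terms) = AND of negations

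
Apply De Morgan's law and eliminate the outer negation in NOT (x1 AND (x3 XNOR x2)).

NOT x1 OR NOT (x3 XNOR x2)
De Morgan's: NOT(AND of terms) = OR of negations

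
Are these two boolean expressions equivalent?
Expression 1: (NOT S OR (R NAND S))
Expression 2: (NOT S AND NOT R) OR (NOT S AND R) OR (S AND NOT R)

Yes, they are equivalent — the two output columns agree on all 4 assignments:
S | R | Expression 1 | Expression 2
-----------------------------------
0 | 0 | 1 | 1
0 | 1 | 1 | 1
1 | 0 | 1 | 1
1 | 1 | 0 | 0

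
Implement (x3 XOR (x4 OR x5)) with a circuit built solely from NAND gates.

((x3 NAND (x3 NAND ((x4 NAND x4) NAND (x5 NAND x5)))) NAND (((x4 NAND x4) NAND (x5 NAND x5)) NAND (x3 NAND ((x4 NAND x4) NAND (x5 NAND x5)))))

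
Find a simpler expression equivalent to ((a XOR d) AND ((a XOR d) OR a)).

By absorption (E AND (E OR v) = E):
= (a XOR d)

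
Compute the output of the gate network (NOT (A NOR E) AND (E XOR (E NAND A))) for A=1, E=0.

Substituting: (NOT (1 NOR 0) AND (0 XOR (0 NAND 1)))
= 1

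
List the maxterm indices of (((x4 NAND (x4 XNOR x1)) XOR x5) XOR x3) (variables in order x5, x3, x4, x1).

ΠM(3, 4, 5, 6, 8, 9, 10, 15) = (x5 OR x3 OR NOT x4 OR NOT x1) AND (x5 OR NOT x3 OR x4 OR x1) AND (x5 OR NOT x3 OR x4 OR NOT x1) AND (x5 OR NOT x3 OR NOT x4 OR x1) AND (NOT x5 OR x3 OR x4 OR x1) AND (NOT x5 OR x3 OR x4 OR NOT x1) AND (NOT x5 OR x3 OR NOT x4 OR x1) AND (NOT x5 OR NOT x3 OR NOT x4 OR NOT x1)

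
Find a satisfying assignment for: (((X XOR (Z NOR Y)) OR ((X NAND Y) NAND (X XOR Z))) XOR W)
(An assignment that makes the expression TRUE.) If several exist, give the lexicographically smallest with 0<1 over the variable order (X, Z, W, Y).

X=0, Z=0, W=0, Y=0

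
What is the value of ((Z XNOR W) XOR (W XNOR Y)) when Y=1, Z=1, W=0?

Substituting: ((1 XNOR 0) XOR (0 XNOR 1))
= 0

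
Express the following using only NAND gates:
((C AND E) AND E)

((((C NAND E) NAND (C NAND E)) NAND E) NAND (((C NAND E) NAND (C NAND E)) NAND E))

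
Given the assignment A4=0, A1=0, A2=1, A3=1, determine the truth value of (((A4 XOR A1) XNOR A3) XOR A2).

Substituting: (((0 XOR 0) XNOR 1) XOR 1)
= 1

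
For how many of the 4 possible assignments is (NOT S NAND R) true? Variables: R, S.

Satisfying assignments: (0,0), (0,1), (1,1)
Count: 3 out of 4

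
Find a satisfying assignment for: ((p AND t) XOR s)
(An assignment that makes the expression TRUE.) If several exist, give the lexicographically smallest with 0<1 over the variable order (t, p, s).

t=0, p=0, s=1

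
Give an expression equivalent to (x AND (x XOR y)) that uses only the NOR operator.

((x NOR x) NOR (((((x NOR y) NOR (x NOR y)) NOR ((x NOR y) NOR (x NOR y))) NOR ((((x NOR x) NOR (y NOR y)) NOR ((x NOR x) NOR (y NOR y))) NOR (((x NOR x) NOR (y NOR y)) NOR ((x NOR x) NOR (y NOR y))))) NOR ((((x NOR y) NOR (x NOR y)) NOR ((x NOR y) NOR (x NOR y))) NOR ((((x NOR x) NOR (y NOR y)) NOR ((x NOR x) NOR (y NOR y))) NOR (((x NOR x) NOR (y NOR y)) NOR ((x NOR x) NOR (y NOR y)))))))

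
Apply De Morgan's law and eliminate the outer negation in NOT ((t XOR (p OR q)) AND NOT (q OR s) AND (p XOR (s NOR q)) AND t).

NOT (t XOR (p OR q)) OR (q OR s) OR NOT (p XOR (s NOR q)) OR NOT t
De Morgan's: NOT(AND of terms) = OR of negations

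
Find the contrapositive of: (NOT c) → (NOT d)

Contrapositive: d → c
Note: A statement and its contrapositive are logically equivalent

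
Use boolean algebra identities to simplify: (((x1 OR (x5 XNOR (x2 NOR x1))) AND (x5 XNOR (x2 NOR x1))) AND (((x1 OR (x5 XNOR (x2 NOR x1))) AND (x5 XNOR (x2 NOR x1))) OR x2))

By absorption (E AND (E OR v) = E) then absorption (E AND (E OR v) = E):
= (x5 XNOR (x2 NOR x1))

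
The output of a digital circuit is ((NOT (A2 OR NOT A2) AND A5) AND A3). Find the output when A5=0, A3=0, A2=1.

Substituting: ((NOT (1 OR NOT 1) AND 0) AND 0)
= 0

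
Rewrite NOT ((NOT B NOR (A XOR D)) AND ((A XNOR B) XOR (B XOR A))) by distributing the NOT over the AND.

NOT (NOT B NOR (A XOR D)) OR NOT ((A XNOR B) XOR (B XOR A))
De Morgan's: NOT(AND of terms) = OR of negations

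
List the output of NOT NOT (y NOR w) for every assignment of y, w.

y | w | Output
--------------
0 | 0 | 1
0 | 1 | 0
1 | 0 | 0
1 | 1 | 0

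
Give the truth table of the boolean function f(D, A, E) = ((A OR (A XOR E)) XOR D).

D | A | E | Output
------------------
0 | 0 | 0 | 0
0 | 0 | 1 | 1
0 | 1 | 0 | 1
0 | 1 | 1 | 1
1 | 0 | 0 | 1
1 | 0 | 1 | 0
1 | 1 | 0 | 0
1 | 1 | 1 | 0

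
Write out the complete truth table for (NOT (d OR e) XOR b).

b | e | d | Output
------------------
0 | 0 | 0 | 1
0 | 0 | 1 | 0
0 | 1 | 0 | 0
0 | 1 | 1 | 0
1 | 0 | 0 | 0
1 | 0 | 1 | 1
1 | 1 | 0 | 1
1 | 1 | 1 | 1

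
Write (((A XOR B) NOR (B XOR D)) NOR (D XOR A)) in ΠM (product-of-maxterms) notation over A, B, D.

ΠM(0, 1, 3, 4, 6, 7) = (A OR B OR D) AND (A OR B OR NOT D) AND (A OR NOT B OR NOT D) AND (NOT A OR B OR D) AND (NOT A OR NOT B OR D) AND (NOT A OR NOT B OR NOT D)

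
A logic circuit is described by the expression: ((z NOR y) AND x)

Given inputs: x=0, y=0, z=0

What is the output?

Substituting: ((0 NOR 0) AND 0)
= 0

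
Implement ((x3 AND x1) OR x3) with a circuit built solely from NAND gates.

((((x3 NAND x1) NAND (x3 NAND x1)) NAND ((x3 NAND x1) NAND (x3 NAND x1))) NAND (x3 NAND x3))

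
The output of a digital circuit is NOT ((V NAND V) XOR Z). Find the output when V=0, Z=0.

Substituting: NOT ((0 NAND 0) XOR 0)
= 0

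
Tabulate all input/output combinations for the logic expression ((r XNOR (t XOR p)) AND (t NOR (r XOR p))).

p | r | t | Output
------------------
0 | 0 | 0 | 1
0 | 0 | 1 | 0
0 | 1 | 0 | 0
0 | 1 | 1 | 0
1 | 0 | 0 | 0
1 | 0 | 1 | 0
1 | 1 | 0 | 1
1 | 1 | 1 | 0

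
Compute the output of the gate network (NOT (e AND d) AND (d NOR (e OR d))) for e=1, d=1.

Substituting: (NOT (1 AND 1) AND (1 NOR (1 OR 1)))
= 0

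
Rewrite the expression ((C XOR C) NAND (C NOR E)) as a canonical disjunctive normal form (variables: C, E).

(NOT C AND NOT E) OR (NOT C AND E) OR (C AND NOT E) OR (C AND E)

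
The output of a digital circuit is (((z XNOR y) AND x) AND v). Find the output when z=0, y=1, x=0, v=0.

Substituting: (((0 XNOR 1) AND 0) AND 0)
= 0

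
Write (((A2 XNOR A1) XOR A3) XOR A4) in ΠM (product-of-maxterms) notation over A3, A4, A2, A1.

ΠM(1, 2, 4, 7, 8, 11, 13, 14) = (A3 OR A4 OR A2 OR NOT A1) AND (A3 OR A4 OR NOT A2 OR A1) AND (A3 OR NOT A4 OR A2 OR A1) AND (A3 OR NOT A4 OR NOT A2 OR NOT A1) AND (NOT A3 OR A4 OR A2 OR A1) AND (NOT A3 OR A4 OR NOT A2 OR NOT A1) AND (NOT A3 OR NOT A4 OR A2 OR NOT A1) AND (NOT A3 OR NOT A4 OR NOT A2 OR A1)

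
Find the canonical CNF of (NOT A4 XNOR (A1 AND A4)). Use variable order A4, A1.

(A4 OR A1) AND (A4 OR NOT A1) AND (NOT A4 OR NOT A1)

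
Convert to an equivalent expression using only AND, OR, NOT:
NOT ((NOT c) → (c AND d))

(NOT c) AND NOT (c AND d)
(Negated implication: NOT(A → B) = A AND NOT B)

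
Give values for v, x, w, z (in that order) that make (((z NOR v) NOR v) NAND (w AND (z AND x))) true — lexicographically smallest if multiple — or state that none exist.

v=0, x=0, w=0, z=0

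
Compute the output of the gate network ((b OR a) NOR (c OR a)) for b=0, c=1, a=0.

Substituting: ((0 OR 0) NOR (1 OR 0))
= 0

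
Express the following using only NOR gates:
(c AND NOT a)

((c NOR c) NOR ((a NOR a) NOR (a NOR a)))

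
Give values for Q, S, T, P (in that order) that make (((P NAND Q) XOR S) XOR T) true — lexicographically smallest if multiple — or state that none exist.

Q=0, S=0, T=0, P=0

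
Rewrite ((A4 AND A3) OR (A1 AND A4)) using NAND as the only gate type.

((((A4 NAND A3) NAND (A4 NAND A3)) NAND ((A4 NAND A3) NAND (A4 NAND A3))) NAND (((A1 NAND A4) NAND (A1 NAND A4)) NAND ((A1 NAND A4) NAND (A1 NAND A4))))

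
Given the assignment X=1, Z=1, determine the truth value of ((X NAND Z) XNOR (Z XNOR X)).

Substituting: ((1 NAND 1) XNOR (1 XNOR 1))
= 0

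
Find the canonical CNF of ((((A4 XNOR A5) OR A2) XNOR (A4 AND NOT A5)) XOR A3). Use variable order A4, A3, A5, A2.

(A4 OR A3 OR A5 OR A2) AND (A4 OR A3 OR A5 OR NOT A2) AND (A4 OR A3 OR NOT A5 OR NOT A2) AND (A4 OR NOT A3 OR NOT A5 OR A2) AND (NOT A4 OR A3 OR A5 OR A2) AND (NOT A4 OR A3 OR NOT A5 OR A2) AND (NOT A4 OR A3 OR NOT A5 OR NOT A2) AND (NOT A4 OR NOT A3 OR A5 OR NOT A2)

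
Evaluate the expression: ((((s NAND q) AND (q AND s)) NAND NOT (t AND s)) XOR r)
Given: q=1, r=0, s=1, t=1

Substituting: ((((1 NAND 1) AND (1 AND 1)) NAND NOT (1 AND 1)) XOR 0)
= 1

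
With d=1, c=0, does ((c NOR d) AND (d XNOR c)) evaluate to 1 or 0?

Substituting: ((0 NOR 1) AND (1 XNOR 0))
= 0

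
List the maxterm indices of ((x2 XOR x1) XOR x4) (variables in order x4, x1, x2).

ΠM(0, 3, 5, 6) = (x4 OR x1 OR x2) AND (x4 OR NOT x1 OR NOT x2) AND (NOT x4 OR x1 OR NOT x2) AND (NOT x4 OR NOT x1 OR x2)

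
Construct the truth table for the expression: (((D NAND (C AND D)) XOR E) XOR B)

C | E | B | D | Output
----------------------
0 | 0 | 0 | 0 | 1
0 | 0 | 0 | 1 | 1
0 | 0 | 1 | 0 | 0
0 | 0 | 1 | 1 | 0
0 | 1 | 0 | 0 | 0
0 | 1 | 0 | 1 | 0
0 | 1 | 1 | 0 | 1
0 | 1 | 1 | 1 | 1
1 | 0 | 0 | 0 | 1
1 | 0 | 0 | 1 | 0
1 | 0 | 1 | 0 | 0
1 | 0 | 1 | 1 | 1
1 | 1 | 0 | 0 | 0
1 | 1 | 0 | 1 | 1
1 | 1 | 1 | 0 | 1
1 | 1 | 1 | 1 | 0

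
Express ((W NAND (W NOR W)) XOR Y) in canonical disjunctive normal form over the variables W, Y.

(NOT W AND NOT Y) OR (W AND NOT Y)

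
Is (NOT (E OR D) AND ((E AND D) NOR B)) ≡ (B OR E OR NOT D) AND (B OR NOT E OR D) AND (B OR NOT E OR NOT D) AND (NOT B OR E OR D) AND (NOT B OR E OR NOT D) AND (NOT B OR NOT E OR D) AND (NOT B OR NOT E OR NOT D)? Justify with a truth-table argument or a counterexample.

Yes, they are equivalent — the two output columns agree on all 8 assignments:
B | E | D | Expression 1 | Expression 2
---------------------------------------
0 | 0 | 0 | 1 | 1
0 | 0 | 1 | 0 | 0
0 | 1 | 0 | 0 | 0
0 | 1 | 1 | 0 | 0
1 | 0 | 0 | 0 | 0
1 | 0 | 1 | 0 | 0
1 | 1 | 0 | 0 | 0
1 | 1 | 1 | 0 | 0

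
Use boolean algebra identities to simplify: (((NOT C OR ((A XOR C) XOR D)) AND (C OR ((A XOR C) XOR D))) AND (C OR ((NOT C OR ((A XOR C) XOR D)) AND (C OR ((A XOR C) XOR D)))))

By absorption (E AND (E OR v) = E) then distribution ((E OR v) AND (E OR NOT v) = E):
= ((A XOR C) XOR D)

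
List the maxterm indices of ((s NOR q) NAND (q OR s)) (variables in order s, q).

ΠM() = TRUE (no maxterms)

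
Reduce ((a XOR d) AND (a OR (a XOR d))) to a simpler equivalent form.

By absorption (E AND (E OR v) = E):
= (a XOR d)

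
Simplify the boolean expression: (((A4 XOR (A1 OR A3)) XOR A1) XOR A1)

By XOR self-cancellation ((E XOR v) XOR v = E):
= (A4 XOR (A1 OR A3))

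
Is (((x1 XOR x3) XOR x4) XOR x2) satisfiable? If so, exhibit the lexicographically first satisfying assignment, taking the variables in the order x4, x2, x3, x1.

x4=0, x2=0, x3=0, x1=1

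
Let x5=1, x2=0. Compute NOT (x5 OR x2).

Substituting: NOT (1 OR 0)
= 0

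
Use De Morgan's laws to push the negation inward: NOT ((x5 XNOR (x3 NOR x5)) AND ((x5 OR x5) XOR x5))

NOT (x5 XNOR (x3 NOR x5)) OR NOT ((x5 OR x5) XOR x5)
De Morgan's: NOT(AND of terms) = OR of negations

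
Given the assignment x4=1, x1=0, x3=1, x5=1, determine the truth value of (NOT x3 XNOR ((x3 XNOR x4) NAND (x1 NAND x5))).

Substituting: (NOT 1 XNOR ((1 XNOR 1) NAND (0 NAND 1)))
= 1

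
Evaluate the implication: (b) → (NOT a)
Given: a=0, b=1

Antecedent (b) = 1; consequent (NOT a) = 1.
1 → 1 = 1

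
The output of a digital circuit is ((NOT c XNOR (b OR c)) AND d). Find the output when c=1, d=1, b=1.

Substituting: ((NOT 1 XNOR (1 OR 1)) AND 1)
= 0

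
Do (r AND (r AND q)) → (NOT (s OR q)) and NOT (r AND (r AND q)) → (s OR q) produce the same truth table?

No, Inverse is not equivalent to original (counterexample: r=0, s=0, q=0)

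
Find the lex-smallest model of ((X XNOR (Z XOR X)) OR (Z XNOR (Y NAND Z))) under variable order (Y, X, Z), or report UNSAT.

Y=0, X=0, Z=0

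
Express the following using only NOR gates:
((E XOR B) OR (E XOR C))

((((((E NOR B) NOR (E NOR B)) NOR ((E NOR B) NOR (E NOR B))) NOR ((((E NOR E) NOR (B NOR B)) NOR ((E NOR E) NOR (B NOR B))) NOR (((E NOR E) NOR (B NOR B)) NOR ((E NOR E) NOR (B NOR B))))) NOR ((((E NOR C) NOR (E NOR C)) NOR ((E NOR C) NOR (E NOR C))) NOR ((((E NOR E) NOR (C NOR C)) NOR ((E NOR E) NOR (C NOR C))) NOR (((E NOR E) NOR (C NOR C)) NOR ((E NOR E) NOR (C NOR C)))))) NOR (((((E NOR B) NOR (E NOR B)) NOR ((E NOR B) NOR (E NOR B))) NOR ((((E NOR E) NOR (B NOR B)) NOR ((E NOR E) NOR (B NOR B))) NOR (((E NOR E) NOR (B NOR B)) NOR ((E NOR E) NOR (B NOR B))))) NOR ((((E NOR C) NOR (E NOR C)) NOR ((E NOR C) NOR (E NOR C))) NOR ((((E NOR E) NOR (C NOR C)) NOR ((E NOR E) NOR (C NOR C))) NOR (((E NOR E) NOR (C NOR C)) NOR ((E NOR E) NOR (C NOR C)))))))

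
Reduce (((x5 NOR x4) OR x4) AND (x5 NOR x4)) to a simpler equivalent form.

By absorption (E AND (E OR v) = E):
= (x5 NOR x4)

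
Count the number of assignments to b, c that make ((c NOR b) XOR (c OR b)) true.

Satisfying assignments: (0,0), (0,1), (1,0), (1,1)
Count: 4 out of 4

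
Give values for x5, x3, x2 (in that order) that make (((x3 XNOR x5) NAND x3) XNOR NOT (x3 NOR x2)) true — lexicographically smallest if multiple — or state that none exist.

x5=0, x3=0, x2=1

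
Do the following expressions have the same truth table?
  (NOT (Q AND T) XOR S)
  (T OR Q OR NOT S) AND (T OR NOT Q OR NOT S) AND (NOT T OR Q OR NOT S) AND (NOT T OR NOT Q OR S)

Yes, they are equivalent — the two output columns agree on all 8 assignments:
T | Q | S | Expression 1 | Expression 2
---------------------------------------
0 | 0 | 0 | 1 | 1
0 | 0 | 1 | 0 | 0
0 | 1 | 0 | 1 | 1
0 | 1 | 1 | 0 | 0
1 | 0 | 0 | 1 | 1
1 | 0 | 1 | 0 | 0
1 | 1 | 0 | 0 | 0
1 | 1 | 1 | 1 | 1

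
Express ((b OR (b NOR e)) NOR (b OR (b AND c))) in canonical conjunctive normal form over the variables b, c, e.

(b OR c OR e) AND (b OR NOT c OR e) AND (NOT b OR c OR e) AND (NOT b OR c OR NOT e) AND (NOT b OR NOT c OR e) AND (NOT b OR NOT c OR NOT e)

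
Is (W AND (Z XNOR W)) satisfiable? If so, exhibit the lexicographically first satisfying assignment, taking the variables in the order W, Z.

W=1, Z=1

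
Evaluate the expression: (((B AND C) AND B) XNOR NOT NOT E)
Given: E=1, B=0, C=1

Substituting: (((0 AND 1) AND 0) XNOR NOT NOT 1)
= 0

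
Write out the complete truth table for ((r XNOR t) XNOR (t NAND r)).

t | r | Output
--------------
0 | 0 | 1
0 | 1 | 0
1 | 0 | 0
1 | 1 | 0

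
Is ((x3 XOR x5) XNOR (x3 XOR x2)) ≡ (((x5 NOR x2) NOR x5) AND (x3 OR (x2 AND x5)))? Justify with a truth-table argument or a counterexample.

No. Counterexample: with x2=0, x3=0, x5=0, Expression 1 = 1 but Expression 2 = 0.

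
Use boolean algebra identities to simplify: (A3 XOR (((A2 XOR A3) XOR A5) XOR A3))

By XOR self-cancellation ((E XOR v) XOR v = E):
= ((A2 XOR A3) XOR A5)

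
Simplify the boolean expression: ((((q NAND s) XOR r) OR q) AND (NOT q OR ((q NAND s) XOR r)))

By distribution ((E OR v) AND (E OR NOT v) = E):
= ((q NAND s) XOR r)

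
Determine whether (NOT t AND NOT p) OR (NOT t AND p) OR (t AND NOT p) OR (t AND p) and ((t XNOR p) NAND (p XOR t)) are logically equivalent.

Yes, they are equivalent — the two output columns agree on all 4 assignments:
t | p | Expression 1 | Expression 2
-----------------------------------
0 | 0 | 1 | 1
0 | 1 | 1 | 1
1 | 0 | 1 | 1
1 | 1 | 1 | 1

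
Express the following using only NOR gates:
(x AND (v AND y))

((x NOR x) NOR (((v NOR v) NOR (y NOR y)) NOR ((v NOR v) NOR (y NOR y))))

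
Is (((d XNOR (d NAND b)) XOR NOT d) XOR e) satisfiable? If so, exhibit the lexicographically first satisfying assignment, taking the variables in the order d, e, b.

d=0, e=0, b=0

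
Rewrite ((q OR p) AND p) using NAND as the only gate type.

((((q NAND q) NAND (p NAND p)) NAND p) NAND (((q NAND q) NAND (p NAND p)) NAND p))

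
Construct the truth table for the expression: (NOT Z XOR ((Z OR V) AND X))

Z | X | V | Output
------------------
0 | 0 | 0 | 1
0 | 0 | 1 | 1
0 | 1 | 0 | 1
0 | 1 | 1 | 0
1 | 0 | 0 | 0
1 | 0 | 1 | 0
1 | 1 | 0 | 1
1 | 1 | 1 | 1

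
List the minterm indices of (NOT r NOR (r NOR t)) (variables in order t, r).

Σm(1, 3) = (NOT t AND r) OR (t AND r)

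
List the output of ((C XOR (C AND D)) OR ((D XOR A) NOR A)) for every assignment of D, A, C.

D | A | C | Output
------------------
0 | 0 | 0 | 1
0 | 0 | 1 | 1
0 | 1 | 0 | 0
0 | 1 | 1 | 1
1 | 0 | 0 | 0
1 | 0 | 1 | 0
1 | 1 | 0 | 0
1 | 1 | 1 | 0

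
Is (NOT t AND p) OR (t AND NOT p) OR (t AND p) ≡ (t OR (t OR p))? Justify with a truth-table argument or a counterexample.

Yes, they are equivalent — the two output columns agree on all 4 assignments:
t | p | Expression 1 | Expression 2
-----------------------------------
0 | 0 | 0 | 0
0 | 1 | 1 | 1
1 | 0 | 1 | 1
1 | 1 | 1 | 1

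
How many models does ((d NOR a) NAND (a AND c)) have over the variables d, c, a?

Satisfying assignments: (0,0,0), (0,0,1), (0,1,0), (0,1,1), (1,0,0), (1,0,1), (1,1,0), (1,1,1)
Count: 8 out of 8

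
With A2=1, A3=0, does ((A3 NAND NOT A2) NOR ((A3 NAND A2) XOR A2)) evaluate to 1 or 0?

Substituting: ((0 NAND NOT 1) NOR ((0 NAND 1) XOR 1))
= 0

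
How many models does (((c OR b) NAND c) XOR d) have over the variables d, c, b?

Satisfying assignments: (0,0,0), (0,0,1), (1,1,0), (1,1,1)
Count: 4 out of 8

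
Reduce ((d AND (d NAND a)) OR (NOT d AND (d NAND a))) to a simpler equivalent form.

By distribution ((E AND v) OR (E AND NOT v) = E):
= (d NAND a)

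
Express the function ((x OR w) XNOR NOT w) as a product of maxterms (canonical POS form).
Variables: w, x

ΠM(0, 2, 3) = (w OR x) AND (NOT w OR x) AND (NOT w OR NOT x)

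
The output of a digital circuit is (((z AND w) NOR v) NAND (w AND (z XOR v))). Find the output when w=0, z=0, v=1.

Substituting: (((0 AND 0) NOR 1) NAND (0 AND (0 XOR 1)))
= 1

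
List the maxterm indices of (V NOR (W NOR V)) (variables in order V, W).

ΠM(0, 2, 3) = (V OR W) AND (NOT V OR W) AND (NOT V OR NOT W)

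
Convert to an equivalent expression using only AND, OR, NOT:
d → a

NOT d OR a
(Implication elimination: A → B = NOT A OR B)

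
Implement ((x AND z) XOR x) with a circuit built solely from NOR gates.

((((((x NOR x) NOR (z NOR z)) NOR x) NOR (((x NOR x) NOR (z NOR z)) NOR x)) NOR ((((x NOR x) NOR (z NOR z)) NOR x) NOR (((x NOR x) NOR (z NOR z)) NOR x))) NOR ((((((x NOR x) NOR (z NOR z)) NOR ((x NOR x) NOR (z NOR z))) NOR (x NOR x)) NOR ((((x NOR x) NOR (z NOR z)) NOR ((x NOR x) NOR (z NOR z))) NOR (x NOR x))) NOR (((((x NOR x) NOR (z NOR z)) NOR ((x NOR x) NOR (z NOR z))) NOR (x NOR x)) NOR ((((x NOR x) NOR (z NOR z)) NOR ((x NOR x) NOR (z NOR z))) NOR (x NOR x)))))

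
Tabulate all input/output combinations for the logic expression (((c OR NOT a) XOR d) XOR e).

d | a | c | e | Output
----------------------
0 | 0 | 0 | 0 | 1
0 | 0 | 0 | 1 | 0
0 | 0 | 1 | 0 | 1
0 | 0 | 1 | 1 | 0
0 | 1 | 0 | 0 | 0
0 | 1 | 0 | 1 | 1
0 | 1 | 1 | 0 | 1
0 | 1 | 1 | 1 | 0
1 | 0 | 0 | 0 | 0
1 | 0 | 0 | 1 | 1
1 | 0 | 1 | 0 | 0
1 | 0 | 1 | 1 | 1
1 | 1 | 0 | 0 | 1
1 | 1 | 0 | 1 | 0
1 | 1 | 1 | 0 | 0
1 | 1 | 1 | 1 | 1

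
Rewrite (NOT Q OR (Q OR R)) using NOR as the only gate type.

(((Q NOR Q) NOR ((Q NOR R) NOR (Q NOR R))) NOR ((Q NOR Q) NOR ((Q NOR R) NOR (Q NOR R))))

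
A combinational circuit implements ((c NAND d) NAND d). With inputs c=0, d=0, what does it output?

Substituting: ((0 NAND 0) NAND 0)
= 1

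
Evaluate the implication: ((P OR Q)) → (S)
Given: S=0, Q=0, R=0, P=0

Antecedent ((P OR Q)) = 0; consequent (S) = 0.
0 → 0 = 1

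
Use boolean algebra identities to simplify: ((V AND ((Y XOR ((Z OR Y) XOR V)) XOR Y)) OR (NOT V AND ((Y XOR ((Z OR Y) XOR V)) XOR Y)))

By distribution ((E AND v) OR (E AND NOT v) = E) then XOR self-cancellation ((E XOR v) XOR v = E):
= ((Z OR Y) XOR V)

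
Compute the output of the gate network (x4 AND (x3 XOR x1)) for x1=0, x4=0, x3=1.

Substituting: (0 AND (1 XOR 0))
= 0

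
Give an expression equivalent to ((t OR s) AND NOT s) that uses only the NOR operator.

((((t NOR s) NOR (t NOR s)) NOR ((t NOR s) NOR (t NOR s))) NOR ((s NOR s) NOR (s NOR s)))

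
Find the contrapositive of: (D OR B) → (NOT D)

Contrapositive: D → NOT (D OR B)
Note: A statement and its contrapositive are logically equivalent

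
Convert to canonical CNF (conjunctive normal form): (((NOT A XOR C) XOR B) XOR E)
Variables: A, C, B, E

(A OR C OR B OR NOT E) AND (A OR C OR NOT B OR E) AND (A OR NOT C OR B OR E) AND (A OR NOT C OR NOT B OR NOT E) AND (NOT A OR C OR B OR E) AND (NOT A OR C OR NOT B OR NOT E) AND (NOT A OR NOT C OR B OR NOT E) AND (NOT A OR NOT C OR NOT B OR E)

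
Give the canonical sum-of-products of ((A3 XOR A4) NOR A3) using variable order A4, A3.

Σm(0) = (NOT A4 AND NOT A3)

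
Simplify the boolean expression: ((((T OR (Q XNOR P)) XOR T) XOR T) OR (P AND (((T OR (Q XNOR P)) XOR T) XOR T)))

By absorption (E OR (E AND v) = E) then XOR self-cancellation ((E XOR v) XOR v = E):
= (T OR (Q XNOR P))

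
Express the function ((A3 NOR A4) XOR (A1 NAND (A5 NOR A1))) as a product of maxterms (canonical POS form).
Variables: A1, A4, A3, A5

ΠM(0, 1, 8, 9) = (A1 OR A4 OR A3 OR A5) AND (A1 OR A4 OR A3 OR NOT A5) AND (NOT A1 OR A4 OR A3 OR A5) AND (NOT A1 OR A4 OR A3 OR NOT A5)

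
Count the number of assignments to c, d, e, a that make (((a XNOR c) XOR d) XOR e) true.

Satisfying assignments: (0,0,0,0), (0,0,1,1), (0,1,0,1), (0,1,1,0), (1,0,0,1), (1,0,1,0), (1,1,0,0), (1,1,1,1)
Count: 8 out of 16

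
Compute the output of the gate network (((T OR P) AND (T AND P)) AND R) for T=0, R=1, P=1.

Substituting: (((0 OR 1) AND (0 AND 1)) AND 1)
= 0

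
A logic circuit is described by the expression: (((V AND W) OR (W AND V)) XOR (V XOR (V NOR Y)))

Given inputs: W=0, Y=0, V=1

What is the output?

Substituting: (((1 AND 0) OR (0 AND 1)) XOR (1 XOR (1 NOR 0)))
= 1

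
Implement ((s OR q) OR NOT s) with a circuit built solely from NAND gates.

((((s NAND s) NAND (q NAND q)) NAND ((s NAND s) NAND (q NAND q))) NAND ((s NAND s) NAND (s NAND s)))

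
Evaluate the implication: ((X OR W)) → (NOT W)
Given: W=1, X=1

Antecedent ((X OR W)) = 1; consequent (NOT W) = 0.
1 → 0 = 0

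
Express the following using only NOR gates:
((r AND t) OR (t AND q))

((((r NOR r) NOR (t NOR t)) NOR ((t NOR t) NOR (q NOR q))) NOR (((r NOR r) NOR (t NOR t)) NOR ((t NOR t) NOR (q NOR q))))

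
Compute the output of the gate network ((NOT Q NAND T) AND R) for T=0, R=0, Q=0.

Substituting: ((NOT 0 NAND 0) AND 0)
= 0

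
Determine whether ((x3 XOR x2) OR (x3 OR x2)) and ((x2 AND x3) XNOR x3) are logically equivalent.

No. Counterexample: with x2=0, x3=0, Expression 1 = 0 but Expression 2 = 1.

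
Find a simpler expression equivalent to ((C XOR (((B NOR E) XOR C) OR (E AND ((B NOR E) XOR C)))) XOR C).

By XOR self-cancellation ((E XOR v) XOR v = E) then absorption (E OR (E AND v) = E):
= ((B NOR E) XOR C)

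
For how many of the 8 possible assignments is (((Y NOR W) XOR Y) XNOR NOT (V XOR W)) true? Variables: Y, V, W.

Satisfying assignments: (0,0,0), (0,0,1), (1,0,0), (1,1,1)
Count: 4 out of 8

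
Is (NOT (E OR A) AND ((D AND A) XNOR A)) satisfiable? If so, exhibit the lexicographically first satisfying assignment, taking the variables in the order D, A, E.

D=0, A=0, E=0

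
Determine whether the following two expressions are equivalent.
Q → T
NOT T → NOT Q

Yes, Contrapositive is always equivalent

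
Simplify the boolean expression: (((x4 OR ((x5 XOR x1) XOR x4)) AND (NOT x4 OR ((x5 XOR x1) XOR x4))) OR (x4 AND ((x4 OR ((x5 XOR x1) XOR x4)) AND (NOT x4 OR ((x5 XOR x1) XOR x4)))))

By absorption (E OR (E AND v) = E) then distribution ((E OR v) AND (E OR NOT v) = E):
= ((x5 XOR x1) XOR x4)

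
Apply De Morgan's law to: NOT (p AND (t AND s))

NOT p OR NOT (t AND s)
De Morgan's: NOT(AND of terms) = OR of negations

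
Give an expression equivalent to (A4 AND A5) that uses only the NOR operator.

((A4 NOR A4) NOR (A5 NOR A5))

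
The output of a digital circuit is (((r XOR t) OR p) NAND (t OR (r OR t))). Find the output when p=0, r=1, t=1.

Substituting: (((1 XOR 1) OR 0) NAND (1 OR (1 OR 1)))
= 1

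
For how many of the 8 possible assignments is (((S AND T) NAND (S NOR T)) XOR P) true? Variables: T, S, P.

Satisfying assignments: (0,0,0), (0,1,0), (1,0,0), (1,1,0)
Count: 4 out of 8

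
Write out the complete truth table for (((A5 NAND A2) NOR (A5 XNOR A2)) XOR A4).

A4 | A2 | A5 | Output
---------------------
0 | 0 | 0 | 0
0 | 0 | 1 | 0
0 | 1 | 0 | 0
0 | 1 | 1 | 0
1 | 0 | 0 | 1
1 | 0 | 1 | 1
1 | 1 | 0 | 1
1 | 1 | 1 | 1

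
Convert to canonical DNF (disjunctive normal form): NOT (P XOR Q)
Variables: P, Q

(NOT P AND NOT Q) OR (P AND Q)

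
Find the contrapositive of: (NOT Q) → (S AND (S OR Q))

Contrapositive: NOT (S AND (S OR Q)) → Q
Note: A statement and its contrapositive are logically equivalent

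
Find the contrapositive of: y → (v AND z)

Contrapositive: NOT (v AND z) → NOT y
Note: A statement and its contrapositive are logically equivalent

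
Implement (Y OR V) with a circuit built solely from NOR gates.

((Y NOR V) NOR (Y NOR V))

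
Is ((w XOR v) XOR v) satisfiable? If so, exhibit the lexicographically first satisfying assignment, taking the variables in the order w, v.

w=1, v=0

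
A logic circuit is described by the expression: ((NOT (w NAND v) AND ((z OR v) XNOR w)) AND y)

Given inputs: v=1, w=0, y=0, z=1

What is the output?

Substituting: ((NOT (0 NAND 1) AND ((1 OR 1) XNOR 0)) AND 0)
= 0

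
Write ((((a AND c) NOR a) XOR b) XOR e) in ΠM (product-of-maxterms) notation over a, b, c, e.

ΠM(1, 3, 4, 6, 8, 10, 13, 15) = (a OR b OR c OR NOT e) AND (a OR b OR NOT c OR NOT e) AND (a OR NOT b OR c OR e) AND (a OR NOT b OR NOT c OR e) AND (NOT a OR b OR c OR e) AND (NOT a OR b OR NOT c OR e) AND (NOT a OR NOT b OR c OR NOT e) AND (NOT a OR NOT b OR NOT c OR NOT e)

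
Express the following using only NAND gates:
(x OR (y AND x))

((x NAND x) NAND (((y NAND x) NAND (y NAND x)) NAND ((y NAND x) NAND (y NAND x))))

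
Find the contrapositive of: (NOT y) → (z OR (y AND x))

Contrapositive: NOT (z OR (y AND x)) → y
Note: A statement and its contrapositive are logically equivalent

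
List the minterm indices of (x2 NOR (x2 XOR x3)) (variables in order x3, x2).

Σm(0) = (NOT x3 AND NOT x2)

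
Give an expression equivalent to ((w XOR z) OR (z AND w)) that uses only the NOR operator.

((((((w NOR z) NOR (w NOR z)) NOR ((w NOR z) NOR (w NOR z))) NOR ((((w NOR w) NOR (z NOR z)) NOR ((w NOR w) NOR (z NOR z))) NOR (((w NOR w) NOR (z NOR z)) NOR ((w NOR w) NOR (z NOR z))))) NOR ((z NOR z) NOR (w NOR w))) NOR (((((w NOR z) NOR (w NOR z)) NOR ((w NOR z) NOR (w NOR z))) NOR ((((w NOR w) NOR (z NOR z)) NOR ((w NOR w) NOR (z NOR z))) NOR (((w NOR w) NOR (z NOR z)) NOR ((w NOR w) NOR (z NOR z))))) NOR ((z NOR z) NOR (w NOR w))))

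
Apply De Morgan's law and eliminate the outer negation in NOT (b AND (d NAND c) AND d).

NOT b OR NOT (d NAND c) OR NOT d
De Morgan's: NOT(AND of terms) = OR of negations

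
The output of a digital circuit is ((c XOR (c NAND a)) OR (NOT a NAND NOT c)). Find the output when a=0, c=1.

Substituting: ((1 XOR (1 NAND 0)) OR (NOT 0 NAND NOT 1))
= 1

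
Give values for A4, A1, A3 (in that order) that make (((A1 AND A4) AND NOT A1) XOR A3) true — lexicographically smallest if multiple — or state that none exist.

A4=0, A1=0, A3=1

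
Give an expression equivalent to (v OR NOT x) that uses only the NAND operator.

((v NAND v) NAND ((x NAND x) NAND (x NAND x)))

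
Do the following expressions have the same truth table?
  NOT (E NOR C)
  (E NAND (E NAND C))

No. Counterexample: with E=0, C=0, Expression 1 = 0 but Expression 2 = 1.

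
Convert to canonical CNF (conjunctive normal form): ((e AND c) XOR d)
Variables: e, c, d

(e OR c OR d) AND (e OR NOT c OR d) AND (NOT e OR c OR d) AND (NOT e OR NOT c OR NOT d)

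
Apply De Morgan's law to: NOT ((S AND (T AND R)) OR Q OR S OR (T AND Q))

NOT (S AND (T AND R)) AND NOT Q AND NOT S AND NOT (T AND Q)
De Morgan's: NOT(OR of terms) = AND of negations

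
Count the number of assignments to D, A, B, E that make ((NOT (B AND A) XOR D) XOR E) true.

Satisfying assignments: (0,0,0,0), (0,0,1,0), (0,1,0,0), (0,1,1,1), (1,0,0,1), (1,0,1,1), (1,1,0,1), (1,1,1,0)
Count: 8 out of 16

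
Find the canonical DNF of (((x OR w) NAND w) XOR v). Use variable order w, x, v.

(NOT w AND NOT x AND NOT v) OR (NOT w AND x AND NOT v) OR (w AND NOT x AND v) OR (w AND x AND v)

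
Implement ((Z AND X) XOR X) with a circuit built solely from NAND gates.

((((Z NAND X) NAND (Z NAND X)) NAND (((Z NAND X) NAND (Z NAND X)) NAND X)) NAND (X NAND (((Z NAND X) NAND (Z NAND X)) NAND X)))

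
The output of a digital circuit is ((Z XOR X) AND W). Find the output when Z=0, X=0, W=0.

Substituting: ((0 XOR 0) AND 0)
= 0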